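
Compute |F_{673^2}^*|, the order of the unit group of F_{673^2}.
|F_{673^2}^*| = 452928

F_{673^2} has 673^2 = 452929 elements; its multiplicative group consists of all nonzero elements, so |F_{673^2}^*| = 452929 - 1 = 452928. (It is cyclic since any finite subgroup of the multiplicative group of a field is cyclic.)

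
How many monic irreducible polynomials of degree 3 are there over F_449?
There are 30172800 monic irreducible polynomials of degree 3 over F_449

Each element of F_{449^3} that lies in no proper subfield is a root of exactly one monic irreducible of degree 3 over F_449, and each such polynomial has 3 distinct roots in F_{449^3}. By Möbius inversion the count is N_449(3) = (1/3) Σ_{d|3} μ(3/d) · 449^d = (1/3)(μ(3)·449^1 + μ(1)·449^3) = 90518400/3 = 30172800.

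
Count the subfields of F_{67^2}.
F_{67^2} has 2 subfields

The subfields of F_{p^n} are exactly the fields F_{p^d} for d | n (each is the fixed field of the unique index-d subgroup of Gal(F_{p^n}/F_p) ≅ Z/nZ). The divisors of n = 2 are {1, 2}, giving 2 subfields: F_{67^1}, F_{67^2}.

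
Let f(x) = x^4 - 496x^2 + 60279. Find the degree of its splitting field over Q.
[K : Q] = 4

Solving the quadratic in x^2: x^2 = (496 ± √(496^2 - 4·60279))/2 = (496 ± √4900)/2 = (496 ± 70)/2, giving x^2 = 213 or x^2 = 283. So f(x) = (x^2 - 213)(x^2 - 283) and the roots of f are ±√213, ±√283. Hence the splitting field is K = Q(√213, √283). Since 213 and 283 are distinct squarefree integers > 1, their product 60279 is not a perfect square, so √283 ∉ Q(√213). By the tower law [K:Q] = [Q(√213,√283):Q(√213)] · [Q(√213):Q] = 2 · 2 = 4.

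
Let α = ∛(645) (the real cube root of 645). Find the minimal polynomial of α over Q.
m_α(x) = x^3 - 645

α satisfies α^3 = 645, so x^3 - 645 annihilates α. By the rational root test, a rational root p/q (in lowest terms) of x^3 - 645 would satisfy p^3 = 645 q^3, forcing q = 1 and p^3 = 645; but 645 is not a perfect cube, contradiction. A monic cubic over Q with no rational root is irreducible (any nontrivial factorization would include a linear factor). Hence x^3 - 645 is the minimal polynomial of α, and in particular [Q(α):Q] = 3.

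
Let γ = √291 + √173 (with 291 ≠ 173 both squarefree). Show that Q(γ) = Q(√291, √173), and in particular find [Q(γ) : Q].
[Q(γ) : Q] = 4 (equivalently, Q(γ) = Q(√291, √173))

Obviously Q(γ) ⊆ Q(√291, √173), and [Q(√291, √173):Q] = 4 (since 291, 173 are distinct squarefree integers > 1 with 50343 not a perfect square). To show equality we compute the minimal polynomial of γ. From γ = √291 + √173: γ^2 = 291 + 2√(50343) + 173 = 464 + 2√(50343), so γ^2 - 464 = 2√(50343); squaring, (γ^2 - 464)^2 = 4·50343, i.e. γ^4 - 928γ^2 + 215296 - 201372 = 0, i.e. γ^4 - 928γ^2 + 13924 = 0. So γ is a root of x^4 - 928x^2 + 13924. This polynomial is irreducible over Q: it has no rational root (each ±√291 ± √173 is irrational), and any factorization into two quadratics over Q would force √(50343) ∈ Q (pairing opposite roots) or √291, √173 ∈ Q (other pairings), all impossible. Hence [Q(γ):Q] = 4 = [Q(√291, √173):Q], so Q(γ) = Q(√291, √173).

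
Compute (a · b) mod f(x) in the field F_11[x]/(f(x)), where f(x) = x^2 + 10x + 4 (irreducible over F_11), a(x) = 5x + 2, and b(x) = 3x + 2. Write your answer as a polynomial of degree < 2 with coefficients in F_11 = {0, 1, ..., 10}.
a · b ≡ 9x + 10 (mod f(x))

Multiply in F_11[x]: a(x)·b(x) = (5x + 2)·(3x + 2) = 4x^2 + 5x + 4. This has degree ≥ 2, so divide by f(x) over F_11: 4x^2 + 5x + 4 = (4)·(x^2 + 10x + 4) + (9x + 10). Hence a·b ≡ 9x + 10 (mod f). (F_11[x]/(f) is a field with 11^2 = 121 elements since f is irreducible of degree 2.)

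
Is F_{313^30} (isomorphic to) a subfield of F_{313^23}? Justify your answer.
No: F_{313^30} is not a subfield of F_{313^23}

F_{p^m} embeds in F_{p^n} iff m | n. Here 30 ∤ 23 (since 23 = 0·30 + 23 with remainder 23 ≠ 0), so F_{313^30} is not a subfield of F_{313^23}. Equivalently: if it were, the tower law would give 30 = [F_{313^30}:F_313] dividing [F_{313^23}:F_313] = 23, contradiction.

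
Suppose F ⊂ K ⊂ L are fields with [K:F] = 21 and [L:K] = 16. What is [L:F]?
[L:F] = 336

The tower law says that for any tower of field extensions F ⊂ K ⊂ L with finite degrees, [L:F] = [L:K] · [K:F]. Here this gives [L:F] = 16 · 21 = 336.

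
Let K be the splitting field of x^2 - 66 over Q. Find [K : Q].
[K : Q] = 2

f(x) = x^2 - 66 factors as (x - √66)(x + √66). The splitting field is K = Q(√66). Since 66 is squarefree and > 1, it is not a perfect square, so x^2 - 66 is irreducible over Q and [Q(√66) : Q] = 2. Hence [K : Q] = 2.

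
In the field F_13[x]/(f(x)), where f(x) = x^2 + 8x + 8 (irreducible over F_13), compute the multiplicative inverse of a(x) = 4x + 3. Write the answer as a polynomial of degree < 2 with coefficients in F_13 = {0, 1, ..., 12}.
a(x)^(-1) ≡ 11x + 5 (mod f(x))

Since f is irreducible over F_13, F_13[x]/(f) is a field and a(x) ≠ 0 has an inverse. Apply the extended Euclidean algorithm to f(x) and a(x) in F_13[x]: f(x) = (10x + 1)·a(x) + (5). The last nonzero remainder is the constant 5 = gcd(f, a) in F_13. Back-substituting through the division chain expresses 5 = s(x)·a(x) + t(x)·f(x) with s(x) ≡ 3x + 12 (mod f), so (3x + 12)·a(x) ≡ 5 (mod f). Multiplying by 5^(-1) ≡ 8 in F_13 gives a(x)^(-1) ≡ 8·(3x + 12) ≡ 11x + 5 (mod f). Check: (4x + 3)·(11x + 5) = 5x^2 + x + 2 ≡ 1 (mod x^2 + 8x + 8).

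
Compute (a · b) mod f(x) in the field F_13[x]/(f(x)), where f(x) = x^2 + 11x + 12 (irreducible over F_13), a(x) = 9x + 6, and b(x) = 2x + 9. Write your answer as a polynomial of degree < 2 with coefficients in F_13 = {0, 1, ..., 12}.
a · b ≡ 12x + 7 (mod f(x))

Multiply in F_13[x]: a(x)·b(x) = (9x + 6)·(2x + 9) = 5x^2 + 2x + 2. This has degree ≥ 2, so divide by f(x) over F_13: 5x^2 + 2x + 2 = (5)·(x^2 + 11x + 12) + (12x + 7). Hence a·b ≡ 12x + 7 (mod f). (F_13[x]/(f) is a field with 13^2 = 169 elements since f is irreducible of degree 2.)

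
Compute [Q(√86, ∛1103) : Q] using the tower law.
[Q(√86, ∛1103) : Q] = 6

Let L = Q(√86, ∛1103). Since Q(√86) ⊂ L and [Q(√86):Q] = 2, the tower law gives 2 | [L:Q]. Likewise Q(∛1103) ⊂ L with [Q(∛1103):Q] = 3 (because 1103 is not a perfect cube), so 3 | [L:Q]. As gcd(2,3) = 1, [L:Q] is divisible by 6. Conversely L is generated over Q by √86 and ∛1103, so [L:Q] ≤ 2·3 = 6. Therefore [Q(√86, ∛1103) : Q] = 6.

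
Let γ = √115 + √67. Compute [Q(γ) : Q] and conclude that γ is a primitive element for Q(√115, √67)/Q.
[Q(γ) : Q] = 4 (equivalently, Q(γ) = Q(√115, √67))

Obviously Q(γ) ⊆ Q(√115, √67), and [Q(√115, √67):Q] = 4 (since 115, 67 are distinct squarefree integers > 1 with 7705 not a perfect square). To show equality we compute the minimal polynomial of γ. From γ = √115 + √67: γ^2 = 115 + 2√(7705) + 67 = 182 + 2√(7705), so γ^2 - 182 = 2√(7705); squaring, (γ^2 - 182)^2 = 4·7705, i.e. γ^4 - 364γ^2 + 33124 - 30820 = 0, i.e. γ^4 - 364γ^2 + 2304 = 0. So γ is a root of x^4 - 364x^2 + 2304. This polynomial is irreducible over Q: it has no rational root (each ±√115 ± √67 is irrational), and any factorization into two quadratics over Q would force √(7705) ∈ Q (pairing opposite roots) or √115, √67 ∈ Q (other pairings), all impossible. Hence [Q(γ):Q] = 4 = [Q(√115, √67):Q], so Q(γ) = Q(√115, √67).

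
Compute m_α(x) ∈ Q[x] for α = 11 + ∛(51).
m_α(x) = x^3 - 33x^2 + 363x - 1382

Set β = α - 11 = ∛(51), so β^3 = 51. Then (α - 11)^3 - 51 = 0, i.e. α is a root of g(x) = (x - 11)^3 - 51 = x^3 - 33x^2 + 363x - 1382. Since g(x) = h(x - 11) where h(x) = x^3 - 51, and h is irreducible over Q (because 51 is not a perfect cube, so h has no rational root, and a monic cubic with no rational root is irreducible), g is also irreducible (irreducibility is preserved under the substitution x → x - 11). Hence m_α(x) = x^3 - 33x^2 + 363x - 1382.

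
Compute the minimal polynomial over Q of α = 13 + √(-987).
m_α(x) = x^2 - 26x + 1156

From α - 13 = √(-987), squaring gives (α - 13)^2 = -987, i.e. α^2 - 26α + 169 = -987, so α^2 - 26α + 1156 = 0. The discriminant of x^2 - 26x + 1156 is (-26)^2 - 4·(1156) = 676 - 4624 = -3948, and 4·(-987) is not a perfect square in Q since -987 is squarefree and ≠ 1. Hence x^2 - 26x + 1156 is irreducible over Q and is the minimal polynomial of α.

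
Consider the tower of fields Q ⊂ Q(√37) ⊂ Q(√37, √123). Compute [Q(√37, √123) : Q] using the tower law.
[Q(√37, √123) : Q] = 4

[Q(√37):Q] = 2 (min poly x^2 - 37, irreducible since 37 is squarefree > 1). For the top step, suppose √123 ∈ Q(√37), say √123 = c + d√37 with c, d ∈ Q. Squaring: 123 = c^2 + 37d^2 + 2cd√37. Since √37 ∉ Q this forces 2cd = 0. If d = 0 then √123 = c ∈ Q, contradicting 123 squarefree > 1. If c = 0 then 123 = 37d^2, so 37·123 = (37d)^2 is a perfect square in Q — but 37·123 = 4551 is not a perfect square (since 37 and 123 are distinct squarefree integers). Contradiction. Hence √123 ∉ Q(√37), so x^2 - 123 stays irreducible over Q(√37) and [Q(√37, √123) : Q(√37)] = 2. By the tower law, [Q(√37, √123) : Q] = 2 · 2 = 4.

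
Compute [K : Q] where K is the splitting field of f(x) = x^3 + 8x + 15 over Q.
[K : Q] = 6

By the rational root test, any rational root of the monic integer polynomial f(x) = x^3 + 8x + 15 must be an integer dividing the constant term 15, i.e. one of ±{1, 3, 5, 15}. Evaluating: f(1) = 24, f(-1) = 6, f(3) = 66, f(-3) = -36, f(5) = 180, f(-5) = -150, f(15) = 3510, f(-15) = -3480; none is 0, so f has no rational root and is therefore irreducible over Q (a cubic with no linear factor over a field is irreducible). For an irreducible cubic, the Galois group is A_3 or S_3 according as the discriminant disc(f) = -4a^3 - 27b^2 = -4·(8)^3 - 27·(15)^2 = -8123 is or is not a square in Q. Here disc(f) = -8123 is not a perfect square in Q, so the Galois group of f over Q is not contained in A_3 and must be all of S_3. The splitting field has degree |S_3| = 6 over Q, so [K : Q] = 6.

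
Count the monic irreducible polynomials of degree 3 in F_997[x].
There are 330341992 monic irreducible polynomials of degree 3 over F_997

Each element of F_{997^3} that lies in no proper subfield is a root of exactly one monic irreducible of degree 3 over F_997, and each such polynomial has 3 distinct roots in F_{997^3}. By Möbius inversion the count is N_997(3) = (1/3) Σ_{d|3} μ(3/d) · 997^d = (1/3)(μ(3)·997^1 + μ(1)·997^3) = 991025976/3 = 330341992.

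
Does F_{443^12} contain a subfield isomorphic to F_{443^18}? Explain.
No: F_{443^18} is not a subfield of F_{443^12}

F_{p^m} embeds in F_{p^n} iff m | n. Here 18 ∤ 12 (since 12 = 0·18 + 12 with remainder 12 ≠ 0), so F_{443^18} is not a subfield of F_{443^12}. Equivalently: if it were, the tower law would give 18 = [F_{443^18}:F_443] dividing [F_{443^12}:F_443] = 12, contradiction.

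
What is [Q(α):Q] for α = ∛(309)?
[Q(α):Q] = 3

The minimal polynomial of α is x^3 - 309, irreducible over Q since 309 is not a perfect cube (so x^3 - 309 has no rational root). Hence [Q(α):Q] = deg(m_α) = 3.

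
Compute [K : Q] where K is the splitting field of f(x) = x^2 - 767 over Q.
[K : Q] = 2

f(x) = x^2 - 767 factors as (x - √767)(x + √767). The splitting field is K = Q(√767). Since 767 is squarefree and > 1, it is not a perfect square, so x^2 - 767 is irreducible over Q and [Q(√767) : Q] = 2. Hence [K : Q] = 2.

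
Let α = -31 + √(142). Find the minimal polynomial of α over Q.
m_α(x) = x^2 + 62x + 819

From α + 31 = √(142), squaring gives (α + 31)^2 = 142, i.e. α^2 + 62α + 961 = 142, so α^2 + 62α + 819 = 0. The discriminant of x^2 + 62x + 819 is (62)^2 - 4·(819) = 3844 - 3276 = 568, and 4·(142) is not a perfect square in Q since 142 is squarefree and ≠ 1. Hence x^2 + 62x + 819 is irreducible over Q and is the minimal polynomial of α.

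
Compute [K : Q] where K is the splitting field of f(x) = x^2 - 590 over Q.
[K : Q] = 2

f(x) = x^2 - 590 factors as (x - √590)(x + √590). The splitting field is K = Q(√590). Since 590 is squarefree and > 1, it is not a perfect square, so x^2 - 590 is irreducible over Q and [Q(√590) : Q] = 2. Hence [K : Q] = 2.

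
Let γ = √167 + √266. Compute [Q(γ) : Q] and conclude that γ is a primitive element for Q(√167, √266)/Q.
[Q(γ) : Q] = 4 (equivalently, Q(γ) = Q(√167, √266))

Obviously Q(γ) ⊆ Q(√167, √266), and [Q(√167, √266):Q] = 4 (since 167, 266 are distinct squarefree integers > 1 with 44422 not a perfect square). To show equality we compute the minimal polynomial of γ. From γ = √167 + √266: γ^2 = 167 + 2√(44422) + 266 = 433 + 2√(44422), so γ^2 - 433 = 2√(44422); squaring, (γ^2 - 433)^2 = 4·44422, i.e. γ^4 - 866γ^2 + 187489 - 177688 = 0, i.e. γ^4 - 866γ^2 + 9801 = 0. So γ is a root of x^4 - 866x^2 + 9801. This polynomial is irreducible over Q: it has no rational root (each ±√167 ± √266 is irrational), and any factorization into two quadratics over Q would force √(44422) ∈ Q (pairing opposite roots) or √167, √266 ∈ Q (other pairings), all impossible. Hence [Q(γ):Q] = 4 = [Q(√167, √266):Q], so Q(γ) = Q(√167, √266).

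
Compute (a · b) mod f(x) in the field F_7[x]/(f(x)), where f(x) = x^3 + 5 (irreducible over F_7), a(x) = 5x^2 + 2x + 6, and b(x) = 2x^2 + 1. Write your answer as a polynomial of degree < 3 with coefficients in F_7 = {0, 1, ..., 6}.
a · b ≡ 3x^2 + x (mod f(x))

Multiply in F_7[x]: a(x)·b(x) = (5x^2 + 2x + 6)·(2x^2 + 1) = 3x^4 + 4x^3 + 3x^2 + 2x + 6. This has degree ≥ 3, so divide by f(x) over F_7: 3x^4 + 4x^3 + 3x^2 + 2x + 6 = (3x + 4)·(x^3 + 5) + (3x^2 + x). Hence a·b ≡ 3x^2 + x (mod f). (F_7[x]/(f) is a field with 7^3 = 343 elements since f is irreducible of degree 3.)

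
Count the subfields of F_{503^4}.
F_{503^4} has 3 subfields

The subfields of F_{p^n} are exactly the fields F_{p^d} for d | n (each is the fixed field of the unique index-d subgroup of Gal(F_{p^n}/F_p) ≅ Z/nZ). The divisors of n = 4 are {1, 2, 4}, giving 3 subfields: F_{503^1}, F_{503^2}, F_{503^4}.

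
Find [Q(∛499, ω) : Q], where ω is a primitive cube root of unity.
[Q(∛499, ω) : Q] = 6

[Q(∛499):Q] = 3 (min poly x^3 - 499, irreducible since 499 is not a perfect cube). [Q(ω):Q] = 2 (min poly x^2 + x + 1). Since Q(∛499) ⊂ R and ω ∉ R, we have ω ∉ Q(∛499), so x^2 + x + 1 remains irreducible over Q(∛499) and [Q(∛499, ω) : Q(∛499)] = 2. By the tower law, [Q(∛499, ω) : Q] = 3 · 2 = 6. (In fact Q(∛499, ω) is the splitting field of x^3 - 499 over Q.)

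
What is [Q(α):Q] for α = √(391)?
[Q(α):Q] = 2

[Q(α):Q] equals the degree of the minimal polynomial of α. Here α^2 = 391 and x^2 - 391 is irreducible (d = 391 is squarefree, ≠ 1, hence not a square), so deg(m_α) = 2. Thus [Q(α):Q] = 2.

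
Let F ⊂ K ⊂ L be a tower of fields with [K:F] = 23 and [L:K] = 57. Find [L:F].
[L:F] = 1311

The tower law says that for any tower of field extensions F ⊂ K ⊂ L with finite degrees, [L:F] = [L:K] · [K:F]. Here this gives [L:F] = 57 · 23 = 1311.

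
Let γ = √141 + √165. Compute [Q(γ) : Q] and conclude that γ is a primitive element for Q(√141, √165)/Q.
[Q(γ) : Q] = 4 (equivalently, Q(γ) = Q(√141, √165))

Obviously Q(γ) ⊆ Q(√141, √165), and [Q(√141, √165):Q] = 4 (since 141, 165 are distinct squarefree integers > 1 with 23265 not a perfect square). To show equality we compute the minimal polynomial of γ. From γ = √141 + √165: γ^2 = 141 + 2√(23265) + 165 = 306 + 2√(23265), so γ^2 - 306 = 2√(23265); squaring, (γ^2 - 306)^2 = 4·23265, i.e. γ^4 - 612γ^2 + 93636 - 93060 = 0, i.e. γ^4 - 612γ^2 + 576 = 0. So γ is a root of x^4 - 612x^2 + 576. This polynomial is irreducible over Q: it has no rational root (each ±√141 ± √165 is irrational), and any factorization into two quadratics over Q would force √(23265) ∈ Q (pairing opposite roots) or √141, √165 ∈ Q (other pairings), all impossible. Hence [Q(γ):Q] = 4 = [Q(√141, √165):Q], so Q(γ) = Q(√141, √165).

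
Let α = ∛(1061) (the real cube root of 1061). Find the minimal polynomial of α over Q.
m_α(x) = x^3 - 1061

α satisfies α^3 = 1061, so x^3 - 1061 annihilates α. By the rational root test, a rational root p/q (in lowest terms) of x^3 - 1061 would satisfy p^3 = 1061 q^3, forcing q = 1 and p^3 = 1061; but 1061 is not a perfect cube, contradiction. A monic cubic over Q with no rational root is irreducible (any nontrivial factorization would include a linear factor). Hence x^3 - 1061 is the minimal polynomial of α, and in particular [Q(α):Q] = 3.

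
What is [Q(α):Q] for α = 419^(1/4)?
[Q(α):Q] = 4

α is a root of x^4 - 419. By Eisenstein's criterion at the prime p = 419 (which divides the constant term 419 but p^2 = 175561 does not, since 419 is squarefree), x^4 - 419 is irreducible over Q. Hence [Q(α):Q] = 4.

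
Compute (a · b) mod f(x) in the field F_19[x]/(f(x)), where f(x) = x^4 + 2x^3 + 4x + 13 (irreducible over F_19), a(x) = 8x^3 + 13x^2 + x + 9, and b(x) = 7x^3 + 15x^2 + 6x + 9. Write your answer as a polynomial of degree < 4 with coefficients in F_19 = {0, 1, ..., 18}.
a · b ≡ 14x^3 + 8x^2 + 12x + 13 (mod f(x))

Multiply in F_19[x]: a(x)·b(x) = (8x^3 + 13x^2 + x + 9)·(7x^3 + 15x^2 + 6x + 9) = 18x^6 + 2x^5 + 3x^4 + 11x^2 + 6x + 5. This has degree ≥ 4, so divide by f(x) over F_19: 18x^6 + 2x^5 + 3x^4 + 11x^2 + 6x + 5 = (18x^2 + 4x + 14)·(x^4 + 2x^3 + 4x + 13) + (14x^3 + 8x^2 + 12x + 13). Hence a·b ≡ 14x^3 + 8x^2 + 12x + 13 (mod f). (F_19[x]/(f) is a field with 19^4 = 130321 elements since f is irreducible of degree 4.)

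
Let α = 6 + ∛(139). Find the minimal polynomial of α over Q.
m_α(x) = x^3 - 18x^2 + 108x - 355

Set β = α - 6 = ∛(139), so β^3 = 139. Then (α - 6)^3 - 139 = 0, i.e. α is a root of g(x) = (x - 6)^3 - 139 = x^3 - 18x^2 + 108x - 355. Since g(x) = h(x - 6) where h(x) = x^3 - 139, and h is irreducible over Q (because 139 is not a perfect cube, so h has no rational root, and a monic cubic with no rational root is irreducible), g is also irreducible (irreducibility is preserved under the substitution x → x - 6). Hence m_α(x) = x^3 - 18x^2 + 108x - 355.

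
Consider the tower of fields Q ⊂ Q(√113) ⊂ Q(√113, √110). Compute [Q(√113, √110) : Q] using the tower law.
[Q(√113, √110) : Q] = 4

[Q(√113):Q] = 2 (min poly x^2 - 113, irreducible since 113 is squarefree > 1). For the top step, suppose √110 ∈ Q(√113), say √110 = c + d√113 with c, d ∈ Q. Squaring: 110 = c^2 + 113d^2 + 2cd√113. Since √113 ∉ Q this forces 2cd = 0. If d = 0 then √110 = c ∈ Q, contradicting 110 squarefree > 1. If c = 0 then 110 = 113d^2, so 113·110 = (113d)^2 is a perfect square in Q — but 113·110 = 12430 is not a perfect square (since 113 and 110 are distinct squarefree integers). Contradiction. Hence √110 ∉ Q(√113), so x^2 - 110 stays irreducible over Q(√113) and [Q(√113, √110) : Q(√113)] = 2. By the tower law, [Q(√113, √110) : Q] = 2 · 2 = 4.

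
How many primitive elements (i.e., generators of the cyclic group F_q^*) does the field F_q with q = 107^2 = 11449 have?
There are φ(11448) = 3744 primitive elements

F_q^* is cyclic of order q - 1 = 11448. A cyclic group of order m has exactly φ(m) generators. Here m = 11448 = 2^3 · 3^3 · 53, so the number of primitive elements is φ(11448) = 3744.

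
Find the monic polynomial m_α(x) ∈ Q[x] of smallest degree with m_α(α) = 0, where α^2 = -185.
m_α(x) = x^2 + 185

α satisfies α^2 + 185 = 0, so x^2 + 185 annihilates α. Since d = -185 is squarefree and ≠ 1, it is not a perfect square in Q, so x^2 + 185 has no rational root and is therefore irreducible over Q (a degree-2 polynomial over a field is irreducible iff it has no root). Hence m_α(x) = x^2 + 185.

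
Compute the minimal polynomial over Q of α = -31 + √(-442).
m_α(x) = x^2 + 62x + 1403

From α + 31 = √(-442), squaring gives (α + 31)^2 = -442, i.e. α^2 + 62α + 961 = -442, so α^2 + 62α + 1403 = 0. The discriminant of x^2 + 62x + 1403 is (62)^2 - 4·(1403) = 3844 - 5612 = -1768, and 4·(-442) is not a perfect square in Q since -442 is squarefree and ≠ 1. Hence x^2 + 62x + 1403 is irreducible over Q and is the minimal polynomial of α.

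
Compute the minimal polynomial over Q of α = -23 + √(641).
m_α(x) = x^2 + 46x - 112

From α + 23 = √(641), squaring gives (α + 23)^2 = 641, i.e. α^2 + 46α + 529 = 641, so α^2 + 46α - 112 = 0. The discriminant of x^2 + 46x - 112 is (46)^2 - 4·(-112) = 2116 + 448 = 2564, and 4·(641) is not a perfect square in Q since 641 is squarefree and ≠ 1. Hence x^2 + 46x - 112 is irreducible over Q and is the minimal polynomial of α.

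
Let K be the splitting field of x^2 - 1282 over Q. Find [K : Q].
[K : Q] = 2

f(x) = x^2 - 1282 factors as (x - √1282)(x + √1282). The splitting field is K = Q(√1282). Since 1282 is squarefree and > 1, it is not a perfect square, so x^2 - 1282 is irreducible over Q and [Q(√1282) : Q] = 2. Hence [K : Q] = 2.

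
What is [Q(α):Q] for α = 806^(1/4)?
[Q(α):Q] = 4

α is a root of x^4 - 806. By Eisenstein's criterion at the prime p = 2 (which divides the constant term 806 but p^2 = 4 does not, since 806 is squarefree), x^4 - 806 is irreducible over Q. Hence [Q(α):Q] = 4.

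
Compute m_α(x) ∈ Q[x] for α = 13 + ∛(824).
m_α(x) = x^3 - 39x^2 + 507x - 3021

Set β = α - 13 = ∛(824), so β^3 = 824. Then (α - 13)^3 - 824 = 0, i.e. α is a root of g(x) = (x - 13)^3 - 824 = x^3 - 39x^2 + 507x - 3021. Since g(x) = h(x - 13) where h(x) = x^3 - 824, and h is irreducible over Q (because 824 is not a perfect cube, so h has no rational root, and a monic cubic with no rational root is irreducible), g is also irreducible (irreducibility is preserved under the substitution x → x - 13). Hence m_α(x) = x^3 - 39x^2 + 507x - 3021.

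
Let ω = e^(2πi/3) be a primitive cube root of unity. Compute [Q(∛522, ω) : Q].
[Q(∛522, ω) : Q] = 6

[Q(∛522):Q] = 3 (min poly x^3 - 522, irreducible since 522 is not a perfect cube). [Q(ω):Q] = 2 (min poly x^2 + x + 1). Since Q(∛522) ⊂ R and ω ∉ R, we have ω ∉ Q(∛522), so x^2 + x + 1 remains irreducible over Q(∛522) and [Q(∛522, ω) : Q(∛522)] = 2. By the tower law, [Q(∛522, ω) : Q] = 3 · 2 = 6. (In fact Q(∛522, ω) is the splitting field of x^3 - 522 over Q.)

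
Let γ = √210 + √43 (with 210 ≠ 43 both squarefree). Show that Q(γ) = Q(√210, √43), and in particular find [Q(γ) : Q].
[Q(γ) : Q] = 4 (equivalently, Q(γ) = Q(√210, √43))

Obviously Q(γ) ⊆ Q(√210, √43), and [Q(√210, √43):Q] = 4 (since 210, 43 are distinct squarefree integers > 1 with 9030 not a perfect square). To show equality we compute the minimal polynomial of γ. From γ = √210 + √43: γ^2 = 210 + 2√(9030) + 43 = 253 + 2√(9030), so γ^2 - 253 = 2√(9030); squaring, (γ^2 - 253)^2 = 4·9030, i.e. γ^4 - 506γ^2 + 64009 - 36120 = 0, i.e. γ^4 - 506γ^2 + 27889 = 0. So γ is a root of x^4 - 506x^2 + 27889. This polynomial is irreducible over Q: it has no rational root (each ±√210 ± √43 is irrational), and any factorization into two quadratics over Q would force √(9030) ∈ Q (pairing opposite roots) or √210, √43 ∈ Q (other pairings), all impossible. Hence [Q(γ):Q] = 4 = [Q(√210, √43):Q], so Q(γ) = Q(√210, √43).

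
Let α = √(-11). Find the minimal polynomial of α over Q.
m_α(x) = x^2 + 11

α satisfies α^2 + 11 = 0, so x^2 + 11 annihilates α. Since d = -11 is squarefree and ≠ 1, it is not a perfect square in Q, so x^2 + 11 has no rational root and is therefore irreducible over Q (a degree-2 polynomial over a field is irreducible iff it has no root). Hence m_α(x) = x^2 + 11.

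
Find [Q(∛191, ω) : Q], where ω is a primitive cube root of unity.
[Q(∛191, ω) : Q] = 6

[Q(∛191):Q] = 3 (min poly x^3 - 191, irreducible since 191 is not a perfect cube). [Q(ω):Q] = 2 (min poly x^2 + x + 1). Since Q(∛191) ⊂ R and ω ∉ R, we have ω ∉ Q(∛191), so x^2 + x + 1 remains irreducible over Q(∛191) and [Q(∛191, ω) : Q(∛191)] = 2. By the tower law, [Q(∛191, ω) : Q] = 3 · 2 = 6. (In fact Q(∛191, ω) is the splitting field of x^3 - 191 over Q.)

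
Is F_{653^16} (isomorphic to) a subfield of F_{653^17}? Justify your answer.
No: F_{653^16} is not a subfield of F_{653^17}

F_{p^m} embeds in F_{p^n} iff m | n. Here 16 ∤ 17 (since 17 = 1·16 + 1 with remainder 1 ≠ 0), so F_{653^16} is not a subfield of F_{653^17}. Equivalently: if it were, the tower law would give 16 = [F_{653^16}:F_653] dividing [F_{653^17}:F_653] = 17, contradiction.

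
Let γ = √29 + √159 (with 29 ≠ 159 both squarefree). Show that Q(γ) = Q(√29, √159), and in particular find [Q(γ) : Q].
[Q(γ) : Q] = 4 (equivalently, Q(γ) = Q(√29, √159))

Obviously Q(γ) ⊆ Q(√29, √159), and [Q(√29, √159):Q] = 4 (since 29, 159 are distinct squarefree integers > 1 with 4611 not a perfect square). To show equality we compute the minimal polynomial of γ. From γ = √29 + √159: γ^2 = 29 + 2√(4611) + 159 = 188 + 2√(4611), so γ^2 - 188 = 2√(4611); squaring, (γ^2 - 188)^2 = 4·4611, i.e. γ^4 - 376γ^2 + 35344 - 18444 = 0, i.e. γ^4 - 376γ^2 + 16900 = 0. So γ is a root of x^4 - 376x^2 + 16900. This polynomial is irreducible over Q: it has no rational root (each ±√29 ± √159 is irrational), and any factorization into two quadratics over Q would force √(4611) ∈ Q (pairing opposite roots) or √29, √159 ∈ Q (other pairings), all impossible. Hence [Q(γ):Q] = 4 = [Q(√29, √159):Q], so Q(γ) = Q(√29, √159).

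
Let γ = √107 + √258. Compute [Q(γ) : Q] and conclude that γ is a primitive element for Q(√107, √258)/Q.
[Q(γ) : Q] = 4 (equivalently, Q(γ) = Q(√107, √258))

Obviously Q(γ) ⊆ Q(√107, √258), and [Q(√107, √258):Q] = 4 (since 107, 258 are distinct squarefree integers > 1 with 27606 not a perfect square). To show equality we compute the minimal polynomial of γ. From γ = √107 + √258: γ^2 = 107 + 2√(27606) + 258 = 365 + 2√(27606), so γ^2 - 365 = 2√(27606); squaring, (γ^2 - 365)^2 = 4·27606, i.e. γ^4 - 730γ^2 + 133225 - 110424 = 0, i.e. γ^4 - 730γ^2 + 22801 = 0. So γ is a root of x^4 - 730x^2 + 22801. This polynomial is irreducible over Q: it has no rational root (each ±√107 ± √258 is irrational), and any factorization into two quadratics over Q would force √(27606) ∈ Q (pairing opposite roots) or √107, √258 ∈ Q (other pairings), all impossible. Hence [Q(γ):Q] = 4 = [Q(√107, √258):Q], so Q(γ) = Q(√107, √258).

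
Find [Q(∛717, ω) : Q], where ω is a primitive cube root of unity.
[Q(∛717, ω) : Q] = 6

[Q(∛717):Q] = 3 (min poly x^3 - 717, irreducible since 717 is not a perfect cube). [Q(ω):Q] = 2 (min poly x^2 + x + 1). Since Q(∛717) ⊂ R and ω ∉ R, we have ω ∉ Q(∛717), so x^2 + x + 1 remains irreducible over Q(∛717) and [Q(∛717, ω) : Q(∛717)] = 2. By the tower law, [Q(∛717, ω) : Q] = 3 · 2 = 6. (In fact Q(∛717, ω) is the splitting field of x^3 - 717 over Q.)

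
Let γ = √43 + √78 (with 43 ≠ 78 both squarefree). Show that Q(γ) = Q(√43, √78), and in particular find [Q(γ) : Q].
[Q(γ) : Q] = 4 (equivalently, Q(γ) = Q(√43, √78))

Obviously Q(γ) ⊆ Q(√43, √78), and [Q(√43, √78):Q] = 4 (since 43, 78 are distinct squarefree integers > 1 with 3354 not a perfect square). To show equality we compute the minimal polynomial of γ. From γ = √43 + √78: γ^2 = 43 + 2√(3354) + 78 = 121 + 2√(3354), so γ^2 - 121 = 2√(3354); squaring, (γ^2 - 121)^2 = 4·3354, i.e. γ^4 - 242γ^2 + 14641 - 13416 = 0, i.e. γ^4 - 242γ^2 + 1225 = 0. So γ is a root of x^4 - 242x^2 + 1225. This polynomial is irreducible over Q: it has no rational root (each ±√43 ± √78 is irrational), and any factorization into two quadratics over Q would force √(3354) ∈ Q (pairing opposite roots) or √43, √78 ∈ Q (other pairings), all impossible. Hence [Q(γ):Q] = 4 = [Q(√43, √78):Q], so Q(γ) = Q(√43, √78).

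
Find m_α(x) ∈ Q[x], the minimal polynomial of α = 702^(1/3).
m_α(x) = x^3 - 702

α satisfies α^3 = 702, so x^3 - 702 annihilates α. By the rational root test, a rational root p/q (in lowest terms) of x^3 - 702 would satisfy p^3 = 702 q^3, forcing q = 1 and p^3 = 702; but 702 is not a perfect cube, contradiction. A monic cubic over Q with no rational root is irreducible (any nontrivial factorization would include a linear factor). Hence x^3 - 702 is the minimal polynomial of α, and in particular [Q(α):Q] = 3.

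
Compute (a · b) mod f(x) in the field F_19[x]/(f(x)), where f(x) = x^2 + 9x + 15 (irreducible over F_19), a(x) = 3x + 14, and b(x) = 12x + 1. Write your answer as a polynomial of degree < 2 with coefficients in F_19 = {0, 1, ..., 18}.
a · b ≡ 18x + 6 (mod f(x))

Multiply in F_19[x]: a(x)·b(x) = (3x + 14)·(12x + 1) = 17x^2 + 14. This has degree ≥ 2, so divide by f(x) over F_19: 17x^2 + 14 = (17)·(x^2 + 9x + 15) + (18x + 6). Hence a·b ≡ 18x + 6 (mod f). (F_19[x]/(f) is a field with 19^2 = 361 elements since f is irreducible of degree 2.)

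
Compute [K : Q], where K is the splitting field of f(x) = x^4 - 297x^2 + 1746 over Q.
[K : Q] = 4

Solving the quadratic in x^2: x^2 = (297 ± √(297^2 - 4·1746))/2 = (297 ± √81225)/2 = (297 ± 285)/2, giving x^2 = 6 or x^2 = 291. So f(x) = (x^2 - 6)(x^2 - 291) and the roots of f are ±√6, ±√291. Hence the splitting field is K = Q(√6, √291). Since 6 and 291 are distinct squarefree integers > 1, their product 1746 is not a perfect square, so √291 ∉ Q(√6). By the tower law [K:Q] = [Q(√6,√291):Q(√6)] · [Q(√6):Q] = 2 · 2 = 4.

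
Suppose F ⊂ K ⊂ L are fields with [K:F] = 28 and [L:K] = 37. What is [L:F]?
[L:F] = 1036

The tower law says that for any tower of field extensions F ⊂ K ⊂ L with finite degrees, [L:F] = [L:K] · [K:F]. Here this gives [L:F] = 37 · 28 = 1036.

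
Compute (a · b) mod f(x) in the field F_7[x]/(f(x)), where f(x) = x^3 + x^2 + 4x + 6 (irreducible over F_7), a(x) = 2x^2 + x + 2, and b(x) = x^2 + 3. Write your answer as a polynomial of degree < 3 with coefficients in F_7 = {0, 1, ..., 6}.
a · b ≡ x^2 + 2x + 5 (mod f(x))

Multiply in F_7[x]: a(x)·b(x) = (2x^2 + x + 2)·(x^2 + 3) = 2x^4 + x^3 + x^2 + 3x + 6. This has degree ≥ 3, so divide by f(x) over F_7: 2x^4 + x^3 + x^2 + 3x + 6 = (2x + 6)·(x^3 + x^2 + 4x + 6) + (x^2 + 2x + 5). Hence a·b ≡ x^2 + 2x + 5 (mod f). (F_7[x]/(f) is a field with 7^3 = 343 elements since f is irreducible of degree 3.)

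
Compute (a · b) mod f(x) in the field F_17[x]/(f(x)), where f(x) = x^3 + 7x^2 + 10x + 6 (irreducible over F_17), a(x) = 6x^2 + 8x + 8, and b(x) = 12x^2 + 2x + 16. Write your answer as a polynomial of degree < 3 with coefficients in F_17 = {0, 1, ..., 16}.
a · b ≡ 16x^2 + 5 (mod f(x))

Multiply in F_17[x]: a(x)·b(x) = (6x^2 + 8x + 8)·(12x^2 + 2x + 16) = 4x^4 + 6x^3 + 4x^2 + 8x + 9. This has degree ≥ 3, so divide by f(x) over F_17: 4x^4 + 6x^3 + 4x^2 + 8x + 9 = (4x + 12)·(x^3 + 7x^2 + 10x + 6) + (16x^2 + 5). Hence a·b ≡ 16x^2 + 5 (mod f). (F_17[x]/(f) is a field with 17^3 = 4913 elements since f is irreducible of degree 3.)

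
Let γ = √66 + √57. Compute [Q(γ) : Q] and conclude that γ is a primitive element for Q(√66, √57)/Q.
[Q(γ) : Q] = 4 (equivalently, Q(γ) = Q(√66, √57))

Obviously Q(γ) ⊆ Q(√66, √57), and [Q(√66, √57):Q] = 4 (since 66, 57 are distinct squarefree integers > 1 with 3762 not a perfect square). To show equality we compute the minimal polynomial of γ. From γ = √66 + √57: γ^2 = 66 + 2√(3762) + 57 = 123 + 2√(3762), so γ^2 - 123 = 2√(3762); squaring, (γ^2 - 123)^2 = 4·3762, i.e. γ^4 - 246γ^2 + 15129 - 15048 = 0, i.e. γ^4 - 246γ^2 + 81 = 0. So γ is a root of x^4 - 246x^2 + 81. This polynomial is irreducible over Q: it has no rational root (each ±√66 ± √57 is irrational), and any factorization into two quadratics over Q would force √(3762) ∈ Q (pairing opposite roots) or √66, √57 ∈ Q (other pairings), all impossible. Hence [Q(γ):Q] = 4 = [Q(√66, √57):Q], so Q(γ) = Q(√66, √57).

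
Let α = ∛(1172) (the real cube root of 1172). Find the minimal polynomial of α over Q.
m_α(x) = x^3 - 1172

α satisfies α^3 = 1172, so x^3 - 1172 annihilates α. By the rational root test, a rational root p/q (in lowest terms) of x^3 - 1172 would satisfy p^3 = 1172 q^3, forcing q = 1 and p^3 = 1172; but 1172 is not a perfect cube, contradiction. A monic cubic over Q with no rational root is irreducible (any nontrivial factorization would include a linear factor). Hence x^3 - 1172 is the minimal polynomial of α, and in particular [Q(α):Q] = 3.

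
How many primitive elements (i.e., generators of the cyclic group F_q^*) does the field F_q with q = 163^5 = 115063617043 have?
There are φ(115063617042) = 33696000000 primitive elements

F_q^* is cyclic of order q - 1 = 115063617042. A cyclic group of order m has exactly φ(m) generators. Here m = 115063617042 = 2 · 3^4 · 11 · 31 · 1301 · 1601, so the number of primitive elements is φ(115063617042) = 33696000000.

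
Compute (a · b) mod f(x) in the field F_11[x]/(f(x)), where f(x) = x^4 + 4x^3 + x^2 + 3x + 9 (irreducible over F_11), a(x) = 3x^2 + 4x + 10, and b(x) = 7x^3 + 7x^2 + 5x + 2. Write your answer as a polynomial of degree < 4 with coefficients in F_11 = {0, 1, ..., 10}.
a · b ≡ x^3 + 2x^2 + 7x + 5 (mod f(x))

Multiply in F_11[x]: a(x)·b(x) = (3x^2 + 4x + 10)·(7x^3 + 7x^2 + 5x + 2) = 10x^5 + 5x^4 + 3x^3 + 8x^2 + 3x + 9. This has degree ≥ 4, so divide by f(x) over F_11: 10x^5 + 5x^4 + 3x^3 + 8x^2 + 3x + 9 = (10x + 9)·(x^4 + 4x^3 + x^2 + 3x + 9) + (x^3 + 2x^2 + 7x + 5). Hence a·b ≡ x^3 + 2x^2 + 7x + 5 (mod f). (F_11[x]/(f) is a field with 11^4 = 14641 elements since f is irreducible of degree 4.)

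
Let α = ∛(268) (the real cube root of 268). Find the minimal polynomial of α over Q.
m_α(x) = x^3 - 268

α satisfies α^3 = 268, so x^3 - 268 annihilates α. By the rational root test, a rational root p/q (in lowest terms) of x^3 - 268 would satisfy p^3 = 268 q^3, forcing q = 1 and p^3 = 268; but 268 is not a perfect cube, contradiction. A monic cubic over Q with no rational root is irreducible (any nontrivial factorization would include a linear factor). Hence x^3 - 268 is the minimal polynomial of α, and in particular [Q(α):Q] = 3.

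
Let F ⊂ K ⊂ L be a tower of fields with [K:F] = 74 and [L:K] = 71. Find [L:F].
[L:F] = 5254

The tower law says that for any tower of field extensions F ⊂ K ⊂ L with finite degrees, [L:F] = [L:K] · [K:F]. Here this gives [L:F] = 71 · 74 = 5254.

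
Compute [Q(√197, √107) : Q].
[Q(√197, √107) : Q] = 4

[Q(√197):Q] = 2 (min poly x^2 - 197, irreducible since 197 is squarefree > 1). For the top step, suppose √107 ∈ Q(√197), say √107 = c + d√197 with c, d ∈ Q. Squaring: 107 = c^2 + 197d^2 + 2cd√197. Since √197 ∉ Q this forces 2cd = 0. If d = 0 then √107 = c ∈ Q, contradicting 107 squarefree > 1. If c = 0 then 107 = 197d^2, so 197·107 = (197d)^2 is a perfect square in Q — but 197·107 = 21079 is not a perfect square (since 197 and 107 are distinct squarefree integers). Contradiction. Hence √107 ∉ Q(√197), so x^2 - 107 stays irreducible over Q(√197) and [Q(√197, √107) : Q(√197)] = 2. By the tower law, [Q(√197, √107) : Q] = 2 · 2 = 4.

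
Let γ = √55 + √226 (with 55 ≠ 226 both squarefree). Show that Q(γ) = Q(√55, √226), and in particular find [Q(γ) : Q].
[Q(γ) : Q] = 4 (equivalently, Q(γ) = Q(√55, √226))

Obviously Q(γ) ⊆ Q(√55, √226), and [Q(√55, √226):Q] = 4 (since 55, 226 are distinct squarefree integers > 1 with 12430 not a perfect square). To show equality we compute the minimal polynomial of γ. From γ = √55 + √226: γ^2 = 55 + 2√(12430) + 226 = 281 + 2√(12430), so γ^2 - 281 = 2√(12430); squaring, (γ^2 - 281)^2 = 4·12430, i.e. γ^4 - 562γ^2 + 78961 - 49720 = 0, i.e. γ^4 - 562γ^2 + 29241 = 0. So γ is a root of x^4 - 562x^2 + 29241. This polynomial is irreducible over Q: it has no rational root (each ±√55 ± √226 is irrational), and any factorization into two quadratics over Q would force √(12430) ∈ Q (pairing opposite roots) or √55, √226 ∈ Q (other pairings), all impossible. Hence [Q(γ):Q] = 4 = [Q(√55, √226):Q], so Q(γ) = Q(√55, √226).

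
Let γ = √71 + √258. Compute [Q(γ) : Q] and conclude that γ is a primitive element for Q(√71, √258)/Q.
[Q(γ) : Q] = 4 (equivalently, Q(γ) = Q(√71, √258))

Obviously Q(γ) ⊆ Q(√71, √258), and [Q(√71, √258):Q] = 4 (since 71, 258 are distinct squarefree integers > 1 with 18318 not a perfect square). To show equality we compute the minimal polynomial of γ. From γ = √71 + √258: γ^2 = 71 + 2√(18318) + 258 = 329 + 2√(18318), so γ^2 - 329 = 2√(18318); squaring, (γ^2 - 329)^2 = 4·18318, i.e. γ^4 - 658γ^2 + 108241 - 73272 = 0, i.e. γ^4 - 658γ^2 + 34969 = 0. So γ is a root of x^4 - 658x^2 + 34969. This polynomial is irreducible over Q: it has no rational root (each ±√71 ± √258 is irrational), and any factorization into two quadratics over Q would force √(18318) ∈ Q (pairing opposite roots) or √71, √258 ∈ Q (other pairings), all impossible. Hence [Q(γ):Q] = 4 = [Q(√71, √258):Q], so Q(γ) = Q(√71, √258).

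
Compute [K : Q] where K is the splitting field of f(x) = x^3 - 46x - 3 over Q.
[K : Q] = 6

By the rational root test, any rational root of the monic integer polynomial f(x) = x^3 - 46x - 3 must be an integer dividing the constant term -3, i.e. one of ±{1, 3}. Evaluating: f(1) = -48, f(-1) = 42, f(3) = -114, f(-3) = 108; none is 0, so f has no rational root and is therefore irreducible over Q (a cubic with no linear factor over a field is irreducible). For an irreducible cubic, the Galois group is A_3 or S_3 according as the discriminant disc(f) = -4a^3 - 27b^2 = -4·(-46)^3 - 27·(-3)^2 = 389101 is or is not a square in Q. Here disc(f) = 389101 is not a perfect square in Q, so the Galois group of f over Q is not contained in A_3 and must be all of S_3. The splitting field has degree |S_3| = 6 over Q, so [K : Q] = 6.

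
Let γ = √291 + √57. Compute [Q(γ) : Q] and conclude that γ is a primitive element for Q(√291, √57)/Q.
[Q(γ) : Q] = 4 (equivalently, Q(γ) = Q(√291, √57))

Obviously Q(γ) ⊆ Q(√291, √57), and [Q(√291, √57):Q] = 4 (since 291, 57 are distinct squarefree integers > 1 with 16587 not a perfect square). To show equality we compute the minimal polynomial of γ. From γ = √291 + √57: γ^2 = 291 + 2√(16587) + 57 = 348 + 2√(16587), so γ^2 - 348 = 2√(16587); squaring, (γ^2 - 348)^2 = 4·16587, i.e. γ^4 - 696γ^2 + 121104 - 66348 = 0, i.e. γ^4 - 696γ^2 + 54756 = 0. So γ is a root of x^4 - 696x^2 + 54756. This polynomial is irreducible over Q: it has no rational root (each ±√291 ± √57 is irrational), and any factorization into two quadratics over Q would force √(16587) ∈ Q (pairing opposite roots) or √291, √57 ∈ Q (other pairings), all impossible. Hence [Q(γ):Q] = 4 = [Q(√291, √57):Q], so Q(γ) = Q(√291, √57).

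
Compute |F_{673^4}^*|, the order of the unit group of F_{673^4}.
|F_{673^4}^*| = 205144679040

F_{673^4} has 673^4 = 205144679041 elements; its multiplicative group consists of all nonzero elements, so |F_{673^4}^*| = 205144679041 - 1 = 205144679040. (It is cyclic since any finite subgroup of the multiplicative group of a field is cyclic.)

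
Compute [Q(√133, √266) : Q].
[Q(√133, √266) : Q] = 4

[Q(√133):Q] = 2 (min poly x^2 - 133, irreducible since 133 is squarefree > 1). For the top step, suppose √266 ∈ Q(√133), say √266 = c + d√133 with c, d ∈ Q. Squaring: 266 = c^2 + 133d^2 + 2cd√133. Since √133 ∉ Q this forces 2cd = 0. If d = 0 then √266 = c ∈ Q, contradicting 266 squarefree > 1. If c = 0 then 266 = 133d^2, so 133·266 = (133d)^2 is a perfect square in Q — but 133·266 = 35378 is not a perfect square (since 133 and 266 are distinct squarefree integers). Contradiction. Hence √266 ∉ Q(√133), so x^2 - 266 stays irreducible over Q(√133) and [Q(√133, √266) : Q(√133)] = 2. By the tower law, [Q(√133, √266) : Q] = 2 · 2 = 4.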